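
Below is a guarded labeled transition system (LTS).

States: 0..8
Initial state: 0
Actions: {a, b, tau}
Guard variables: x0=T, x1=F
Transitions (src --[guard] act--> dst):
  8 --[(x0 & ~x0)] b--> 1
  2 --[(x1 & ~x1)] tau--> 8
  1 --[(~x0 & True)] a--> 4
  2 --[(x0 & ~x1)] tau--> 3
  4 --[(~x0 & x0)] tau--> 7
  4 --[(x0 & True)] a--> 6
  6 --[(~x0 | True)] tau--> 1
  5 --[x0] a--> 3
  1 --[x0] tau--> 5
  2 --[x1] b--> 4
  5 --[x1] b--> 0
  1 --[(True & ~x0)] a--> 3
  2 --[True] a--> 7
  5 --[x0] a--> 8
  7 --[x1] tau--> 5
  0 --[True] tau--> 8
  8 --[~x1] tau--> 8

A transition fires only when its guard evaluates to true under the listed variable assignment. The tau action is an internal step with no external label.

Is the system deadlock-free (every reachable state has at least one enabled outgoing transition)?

Answer: DEADLOCK-FREE

Working:
Reachable = {0,8}
  0: tau→8  [1 out]
  8: tau→8  [1 out]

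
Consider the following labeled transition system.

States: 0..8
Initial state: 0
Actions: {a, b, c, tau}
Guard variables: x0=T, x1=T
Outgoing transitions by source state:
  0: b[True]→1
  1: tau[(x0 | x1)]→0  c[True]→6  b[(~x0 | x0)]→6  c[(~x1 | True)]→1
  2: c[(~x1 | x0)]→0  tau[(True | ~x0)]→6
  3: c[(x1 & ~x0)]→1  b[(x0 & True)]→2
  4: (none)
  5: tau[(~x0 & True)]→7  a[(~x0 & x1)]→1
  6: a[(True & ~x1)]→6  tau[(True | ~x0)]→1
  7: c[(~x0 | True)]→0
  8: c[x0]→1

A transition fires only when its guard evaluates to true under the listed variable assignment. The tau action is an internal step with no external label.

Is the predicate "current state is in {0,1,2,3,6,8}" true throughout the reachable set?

Allowed set {0,1,2,3,6,8}
Reach set: {0,1,6}
  0: ✓
  1: ✓
  6: ✓

Answer: INVARIANT HOLDS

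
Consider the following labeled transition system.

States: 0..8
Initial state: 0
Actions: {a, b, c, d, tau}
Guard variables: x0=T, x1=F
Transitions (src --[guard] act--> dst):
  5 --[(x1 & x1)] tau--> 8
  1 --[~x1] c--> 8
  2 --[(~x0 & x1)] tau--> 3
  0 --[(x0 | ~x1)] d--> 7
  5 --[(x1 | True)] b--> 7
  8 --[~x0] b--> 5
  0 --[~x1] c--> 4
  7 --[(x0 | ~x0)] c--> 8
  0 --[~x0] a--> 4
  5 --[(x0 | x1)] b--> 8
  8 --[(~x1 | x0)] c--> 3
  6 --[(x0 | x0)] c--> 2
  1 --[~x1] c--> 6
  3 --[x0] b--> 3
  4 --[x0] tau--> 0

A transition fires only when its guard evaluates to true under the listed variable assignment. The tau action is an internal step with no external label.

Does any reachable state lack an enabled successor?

Reachable = {0,3,4,7,8}
  0: c→4  d→7  [2 exit(s)]
  3: b→3  [1 exit(s)]
  4: tau→0  [1 exit(s)]
  7: c→8  [1 exit(s)]
  8: c→3  [1 exit(s)]

Answer: DEADLOCK-FREE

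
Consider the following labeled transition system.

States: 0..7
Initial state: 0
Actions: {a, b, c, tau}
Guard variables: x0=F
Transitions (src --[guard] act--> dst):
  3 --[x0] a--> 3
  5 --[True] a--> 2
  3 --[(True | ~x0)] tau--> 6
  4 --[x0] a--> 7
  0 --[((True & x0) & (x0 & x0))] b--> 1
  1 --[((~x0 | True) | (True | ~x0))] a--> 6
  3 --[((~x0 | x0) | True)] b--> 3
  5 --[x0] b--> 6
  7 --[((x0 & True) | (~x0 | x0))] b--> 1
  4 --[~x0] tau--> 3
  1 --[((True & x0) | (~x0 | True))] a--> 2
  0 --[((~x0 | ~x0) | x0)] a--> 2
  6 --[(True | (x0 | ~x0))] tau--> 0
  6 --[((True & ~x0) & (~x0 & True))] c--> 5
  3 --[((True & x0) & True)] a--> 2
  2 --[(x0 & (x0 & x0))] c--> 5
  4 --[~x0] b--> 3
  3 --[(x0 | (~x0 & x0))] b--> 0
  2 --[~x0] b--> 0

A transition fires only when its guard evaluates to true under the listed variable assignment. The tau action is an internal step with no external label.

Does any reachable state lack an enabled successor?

Reach set: {0,2}
  0: a→2  [1 out]
  2: b→0  [1 out]

Answer: DEADLOCK-FREE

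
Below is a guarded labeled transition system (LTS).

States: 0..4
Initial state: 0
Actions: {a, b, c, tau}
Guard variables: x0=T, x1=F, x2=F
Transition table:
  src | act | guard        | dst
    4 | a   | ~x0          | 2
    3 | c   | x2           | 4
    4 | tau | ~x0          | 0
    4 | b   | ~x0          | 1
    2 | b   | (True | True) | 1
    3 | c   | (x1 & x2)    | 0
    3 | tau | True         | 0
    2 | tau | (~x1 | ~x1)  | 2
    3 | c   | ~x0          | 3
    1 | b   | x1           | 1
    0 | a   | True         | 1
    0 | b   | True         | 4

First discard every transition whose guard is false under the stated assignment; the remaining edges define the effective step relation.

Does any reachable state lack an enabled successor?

Answer: DEADLOCK at state 1

Trace:
Reach set: {0,1,4}
  0: a→1  b→4  [2 exit(s)]
  1: ∅  [STUCK]
  4: ∅  [STUCK]
witness 1: a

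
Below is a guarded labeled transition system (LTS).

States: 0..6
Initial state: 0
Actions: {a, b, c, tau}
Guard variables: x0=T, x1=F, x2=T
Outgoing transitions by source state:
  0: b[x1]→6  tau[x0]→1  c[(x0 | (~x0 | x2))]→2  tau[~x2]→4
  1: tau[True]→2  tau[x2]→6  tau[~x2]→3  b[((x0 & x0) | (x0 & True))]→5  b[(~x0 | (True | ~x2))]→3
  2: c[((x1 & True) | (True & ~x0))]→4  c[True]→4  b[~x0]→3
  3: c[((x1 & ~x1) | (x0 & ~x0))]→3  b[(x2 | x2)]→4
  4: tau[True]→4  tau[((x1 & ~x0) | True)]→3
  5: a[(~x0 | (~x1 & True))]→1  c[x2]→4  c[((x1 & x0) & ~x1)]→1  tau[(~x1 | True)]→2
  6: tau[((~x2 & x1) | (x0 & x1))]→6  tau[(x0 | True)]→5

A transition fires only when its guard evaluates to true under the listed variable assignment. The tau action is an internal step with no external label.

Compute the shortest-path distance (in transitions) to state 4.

Answer: 2

Trace:
Layered search for 4:
  depth 0: {0}
  depth 1: {1,2}
  depth 2: {3,4,5,6}
first hit 4 at d=2 via c·c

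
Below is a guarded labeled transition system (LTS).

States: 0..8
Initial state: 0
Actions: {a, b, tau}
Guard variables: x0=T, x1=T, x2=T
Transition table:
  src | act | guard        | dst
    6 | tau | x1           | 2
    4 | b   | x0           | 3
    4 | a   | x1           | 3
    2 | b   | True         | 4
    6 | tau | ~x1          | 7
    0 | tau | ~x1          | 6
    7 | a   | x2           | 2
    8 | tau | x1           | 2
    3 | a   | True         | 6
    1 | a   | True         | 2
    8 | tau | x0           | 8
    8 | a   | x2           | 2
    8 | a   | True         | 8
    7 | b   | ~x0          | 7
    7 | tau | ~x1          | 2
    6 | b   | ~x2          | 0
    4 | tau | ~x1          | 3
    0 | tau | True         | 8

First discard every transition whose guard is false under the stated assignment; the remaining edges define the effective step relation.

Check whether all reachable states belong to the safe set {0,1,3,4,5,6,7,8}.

Safe = {0,1,3,4,5,6,7,8}
R = {0,2,3,4,6,8}
  0: ✓
  2: outside
  3: ✓
  4: ✓
  6: ✓
  8: ✓
witness against invariant: tau·tau → 2

Answer: INVARIANT VIOLATED at state 2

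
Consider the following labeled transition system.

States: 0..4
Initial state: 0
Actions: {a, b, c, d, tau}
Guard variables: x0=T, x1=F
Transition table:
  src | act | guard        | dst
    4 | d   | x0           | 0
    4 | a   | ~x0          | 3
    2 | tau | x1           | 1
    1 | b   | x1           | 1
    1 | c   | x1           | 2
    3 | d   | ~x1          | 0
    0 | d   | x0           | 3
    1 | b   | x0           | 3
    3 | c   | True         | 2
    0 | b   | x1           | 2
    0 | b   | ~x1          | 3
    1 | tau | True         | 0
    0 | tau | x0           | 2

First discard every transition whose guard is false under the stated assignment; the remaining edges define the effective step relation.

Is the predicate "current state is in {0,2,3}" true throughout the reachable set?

Safe = {0,2,3}
Reach set: {0,2,3}
  0: safe
  2: safe
  3: safe

Answer: INVARIANT HOLDS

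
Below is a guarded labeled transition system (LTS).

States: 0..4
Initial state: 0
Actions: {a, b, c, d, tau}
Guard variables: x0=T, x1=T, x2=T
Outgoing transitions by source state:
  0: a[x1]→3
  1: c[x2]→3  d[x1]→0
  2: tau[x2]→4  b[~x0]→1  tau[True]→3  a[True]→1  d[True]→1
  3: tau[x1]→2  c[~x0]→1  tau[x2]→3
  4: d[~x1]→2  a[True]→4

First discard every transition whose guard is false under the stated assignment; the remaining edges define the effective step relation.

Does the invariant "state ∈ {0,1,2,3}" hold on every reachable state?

Answer: INVARIANT VIOLATED at state 4

Working:
Safe = {0,1,2,3}
Reachable = {0,1,2,3,4}
  0: safe
  1: safe
  2: safe
  3: safe
  4: ✗ unsafe
counterexample path to 4: a·tau·tau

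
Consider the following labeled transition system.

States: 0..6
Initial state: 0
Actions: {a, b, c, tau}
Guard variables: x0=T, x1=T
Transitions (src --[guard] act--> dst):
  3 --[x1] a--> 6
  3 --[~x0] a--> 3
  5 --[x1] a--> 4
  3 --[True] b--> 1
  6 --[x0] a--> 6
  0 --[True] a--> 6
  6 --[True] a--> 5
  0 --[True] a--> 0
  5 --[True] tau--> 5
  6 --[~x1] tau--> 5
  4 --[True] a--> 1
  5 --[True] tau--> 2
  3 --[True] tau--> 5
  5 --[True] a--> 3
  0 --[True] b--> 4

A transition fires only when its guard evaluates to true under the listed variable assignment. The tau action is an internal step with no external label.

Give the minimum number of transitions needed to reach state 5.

BFS to 5:
  Layer 0: {0}
  Layer 1: {4,6}
  Layer 2: {1,5}
5 enters at depth 2; path a·a

Answer: 2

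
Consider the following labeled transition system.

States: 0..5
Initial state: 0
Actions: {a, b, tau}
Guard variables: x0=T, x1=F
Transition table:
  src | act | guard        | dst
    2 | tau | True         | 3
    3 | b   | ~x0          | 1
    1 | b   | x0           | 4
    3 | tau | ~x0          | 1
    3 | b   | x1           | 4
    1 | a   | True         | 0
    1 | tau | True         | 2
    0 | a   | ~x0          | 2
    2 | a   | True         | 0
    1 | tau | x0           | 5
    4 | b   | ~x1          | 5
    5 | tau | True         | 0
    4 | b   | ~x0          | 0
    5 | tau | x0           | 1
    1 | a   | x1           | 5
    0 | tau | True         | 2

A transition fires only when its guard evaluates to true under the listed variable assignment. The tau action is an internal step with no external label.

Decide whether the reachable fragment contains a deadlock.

Reachable = {0,2,3}
  0: tau→2  [1 out]
  2: a→0  tau→3  [2 out]
  3: ∅  [no exit]
witness 3: tau·tau

Answer: DEADLOCK at state 3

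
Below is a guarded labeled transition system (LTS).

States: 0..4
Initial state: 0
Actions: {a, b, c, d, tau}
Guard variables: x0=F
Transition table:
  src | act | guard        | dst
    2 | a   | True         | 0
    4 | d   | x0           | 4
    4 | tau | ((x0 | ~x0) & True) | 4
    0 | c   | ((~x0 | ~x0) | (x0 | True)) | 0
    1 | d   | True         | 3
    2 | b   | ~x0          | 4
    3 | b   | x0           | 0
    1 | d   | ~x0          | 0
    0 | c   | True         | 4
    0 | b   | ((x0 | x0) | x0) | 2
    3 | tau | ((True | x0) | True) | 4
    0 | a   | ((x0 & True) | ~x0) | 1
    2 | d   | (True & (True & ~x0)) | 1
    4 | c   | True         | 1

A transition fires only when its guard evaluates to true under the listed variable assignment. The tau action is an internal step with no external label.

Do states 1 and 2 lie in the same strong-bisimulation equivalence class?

Compute ~ classes (split until stable):
  round 0: {{0,1,2,3,4}}
  round 1: {{0},{1},{2},{3},{4}}
stable after 2 split(s): 5 block(s)
1∈{1}, 2∈{2}

Answer: NOT BISIMILAR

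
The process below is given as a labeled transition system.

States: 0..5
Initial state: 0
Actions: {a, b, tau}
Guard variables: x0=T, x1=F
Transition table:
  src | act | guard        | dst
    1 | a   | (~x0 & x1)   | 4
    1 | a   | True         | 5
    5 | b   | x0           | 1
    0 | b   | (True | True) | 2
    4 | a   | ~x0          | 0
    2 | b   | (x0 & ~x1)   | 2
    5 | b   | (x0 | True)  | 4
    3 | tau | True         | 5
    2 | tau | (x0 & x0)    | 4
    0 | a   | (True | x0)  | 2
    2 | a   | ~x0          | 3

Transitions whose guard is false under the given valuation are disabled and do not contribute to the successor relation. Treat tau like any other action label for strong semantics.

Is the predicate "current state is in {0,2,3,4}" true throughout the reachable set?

Answer: INVARIANT HOLDS

Working:
Inv-set: {0,2,3,4}
Reach set: {0,2,4}
  0: safe
  2: safe
  4: safe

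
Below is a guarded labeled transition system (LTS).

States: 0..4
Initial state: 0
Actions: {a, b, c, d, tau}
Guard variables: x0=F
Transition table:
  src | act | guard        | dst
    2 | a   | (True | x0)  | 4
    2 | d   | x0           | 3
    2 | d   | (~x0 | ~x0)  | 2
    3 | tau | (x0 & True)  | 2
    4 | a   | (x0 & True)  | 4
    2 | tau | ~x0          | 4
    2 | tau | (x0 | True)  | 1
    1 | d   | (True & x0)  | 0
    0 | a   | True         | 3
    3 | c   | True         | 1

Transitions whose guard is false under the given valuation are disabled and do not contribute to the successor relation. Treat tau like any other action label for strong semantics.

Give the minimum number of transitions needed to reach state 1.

BFS to 1:
  Layer 0: {0}
  Layer 1: {3}
  Layer 2: {1}
1 enters at depth 2; path a·c

Answer: 2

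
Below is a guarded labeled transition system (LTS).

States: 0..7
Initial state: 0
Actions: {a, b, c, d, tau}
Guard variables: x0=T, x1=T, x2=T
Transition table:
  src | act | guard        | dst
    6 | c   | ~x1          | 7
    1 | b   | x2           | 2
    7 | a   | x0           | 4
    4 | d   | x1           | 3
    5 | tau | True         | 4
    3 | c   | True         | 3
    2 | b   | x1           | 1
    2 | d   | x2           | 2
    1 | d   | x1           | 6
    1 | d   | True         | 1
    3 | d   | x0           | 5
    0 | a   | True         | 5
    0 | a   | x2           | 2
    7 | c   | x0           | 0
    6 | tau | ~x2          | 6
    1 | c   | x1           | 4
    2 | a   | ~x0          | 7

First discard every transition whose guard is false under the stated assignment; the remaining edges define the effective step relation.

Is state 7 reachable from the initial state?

14 transition(s) survive guard evaluation.
L0 = {0}
L1 = {2,5}  total {0,2,5}
L2 = {1,4}  total {0,1,2,4,5}
L3 = {3,6}  total {0,1,2,3,4,5,6}
Reachable = {0,1,2,3,4,5,6}

Answer: UNREACHABLE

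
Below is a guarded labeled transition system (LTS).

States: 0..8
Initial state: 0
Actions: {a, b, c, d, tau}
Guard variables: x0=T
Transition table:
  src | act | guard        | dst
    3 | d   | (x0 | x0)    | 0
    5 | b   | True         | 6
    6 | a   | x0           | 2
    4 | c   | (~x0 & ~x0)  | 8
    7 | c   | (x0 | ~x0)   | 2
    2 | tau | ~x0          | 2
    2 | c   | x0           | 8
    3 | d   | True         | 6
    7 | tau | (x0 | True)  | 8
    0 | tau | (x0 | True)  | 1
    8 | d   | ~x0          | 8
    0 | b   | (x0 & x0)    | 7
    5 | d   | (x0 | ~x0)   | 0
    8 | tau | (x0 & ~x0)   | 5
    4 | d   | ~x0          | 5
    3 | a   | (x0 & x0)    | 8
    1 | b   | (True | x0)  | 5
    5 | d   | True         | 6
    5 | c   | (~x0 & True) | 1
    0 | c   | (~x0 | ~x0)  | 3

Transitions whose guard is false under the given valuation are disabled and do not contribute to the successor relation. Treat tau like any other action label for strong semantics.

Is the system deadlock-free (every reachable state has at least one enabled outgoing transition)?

Reach set: {0,1,2,5,6,7,8}
  0: b→7  tau→1  [2 exit(s)]
  1: b→5  [1 exit(s)]
  2: c→8  [1 exit(s)]
  5: b→6  d→0  d→6  [3 exit(s)]
  6: a→2  [1 exit(s)]
  7: c→2  tau→8  [2 exit(s)]
  8: ∅  [STUCK]
witness 8: b·tau

Answer: DEADLOCK at state 8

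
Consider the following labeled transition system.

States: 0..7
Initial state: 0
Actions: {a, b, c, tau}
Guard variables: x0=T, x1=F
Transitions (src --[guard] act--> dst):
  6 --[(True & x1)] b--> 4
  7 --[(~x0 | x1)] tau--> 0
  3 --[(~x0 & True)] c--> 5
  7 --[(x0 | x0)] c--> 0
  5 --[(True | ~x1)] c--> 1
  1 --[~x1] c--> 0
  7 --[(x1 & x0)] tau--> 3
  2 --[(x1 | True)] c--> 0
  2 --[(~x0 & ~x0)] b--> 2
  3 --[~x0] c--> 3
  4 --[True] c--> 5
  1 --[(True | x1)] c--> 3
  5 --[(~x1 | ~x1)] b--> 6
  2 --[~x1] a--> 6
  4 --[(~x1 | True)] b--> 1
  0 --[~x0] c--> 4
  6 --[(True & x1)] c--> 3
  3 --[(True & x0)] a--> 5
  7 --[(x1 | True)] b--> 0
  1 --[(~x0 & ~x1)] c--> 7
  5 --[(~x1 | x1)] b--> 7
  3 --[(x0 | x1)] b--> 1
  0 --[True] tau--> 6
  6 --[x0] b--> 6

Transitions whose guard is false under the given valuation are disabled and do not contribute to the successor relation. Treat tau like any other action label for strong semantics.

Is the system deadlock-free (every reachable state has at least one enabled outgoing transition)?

R = {0,6}
  0: tau→6  [1 out]
  6: b→6  [1 out]

Answer: DEADLOCK-FREE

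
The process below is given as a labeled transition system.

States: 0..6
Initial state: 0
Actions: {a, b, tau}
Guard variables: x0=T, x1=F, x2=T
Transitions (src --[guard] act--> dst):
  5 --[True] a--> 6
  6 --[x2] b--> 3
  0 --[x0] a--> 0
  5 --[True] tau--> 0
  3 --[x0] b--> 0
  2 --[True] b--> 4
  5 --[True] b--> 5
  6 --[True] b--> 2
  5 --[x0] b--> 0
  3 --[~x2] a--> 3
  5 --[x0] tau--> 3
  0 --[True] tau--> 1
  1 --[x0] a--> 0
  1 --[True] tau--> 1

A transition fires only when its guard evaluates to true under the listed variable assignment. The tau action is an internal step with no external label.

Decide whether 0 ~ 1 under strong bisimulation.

Answer: BISIMILAR

Trace:
Bisimulation quotient by refinement:
  π0 = {{0,1,2,3,4,5,6}}
  π1 = {{0,1},{2,3,6},{4},{5}}
  π2 = {{0,1},{2},{3},{4},{5},{6}}
stable after 3 split(s): 6 block(s)
class of 0: {0,1}; class of 1: {0,1}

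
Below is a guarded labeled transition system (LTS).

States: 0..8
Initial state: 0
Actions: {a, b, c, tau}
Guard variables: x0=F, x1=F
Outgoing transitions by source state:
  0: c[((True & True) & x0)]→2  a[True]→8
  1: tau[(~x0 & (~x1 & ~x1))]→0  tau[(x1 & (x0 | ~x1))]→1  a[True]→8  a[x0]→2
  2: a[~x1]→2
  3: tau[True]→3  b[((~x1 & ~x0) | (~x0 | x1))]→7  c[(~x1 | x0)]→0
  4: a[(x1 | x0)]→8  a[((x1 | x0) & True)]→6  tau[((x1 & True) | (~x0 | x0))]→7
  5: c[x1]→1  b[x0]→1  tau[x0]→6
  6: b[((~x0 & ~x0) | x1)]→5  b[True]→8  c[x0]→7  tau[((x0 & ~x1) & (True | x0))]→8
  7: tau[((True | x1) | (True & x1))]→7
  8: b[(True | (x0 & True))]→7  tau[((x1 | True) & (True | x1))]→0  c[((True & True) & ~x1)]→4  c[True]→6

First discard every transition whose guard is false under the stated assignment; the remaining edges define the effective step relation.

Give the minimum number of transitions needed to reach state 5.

BFS to 5:
  Layer 0: {0}
  Layer 1: {8}
  Layer 2: {4,6,7}
  Layer 3: {5}
5 enters at depth 3; path a·c·b

Answer: 3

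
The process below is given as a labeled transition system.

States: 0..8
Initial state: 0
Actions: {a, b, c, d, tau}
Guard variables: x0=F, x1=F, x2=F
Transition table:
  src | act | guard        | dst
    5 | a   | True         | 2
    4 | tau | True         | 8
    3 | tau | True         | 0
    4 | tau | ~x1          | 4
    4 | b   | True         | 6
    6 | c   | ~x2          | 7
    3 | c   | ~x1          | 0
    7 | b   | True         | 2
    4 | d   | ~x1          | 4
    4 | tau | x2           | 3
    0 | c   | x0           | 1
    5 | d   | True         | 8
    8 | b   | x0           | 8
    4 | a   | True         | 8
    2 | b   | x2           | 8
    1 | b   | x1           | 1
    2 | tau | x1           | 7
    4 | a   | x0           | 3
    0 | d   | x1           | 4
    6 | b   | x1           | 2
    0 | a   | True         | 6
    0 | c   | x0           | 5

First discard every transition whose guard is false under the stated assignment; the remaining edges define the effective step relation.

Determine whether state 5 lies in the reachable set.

After dropping false guards: 12 live edges.
Layer 0: {0}
Layer 1: {6}  total {0,6}
Layer 2: {7}  total {0,6,7}
Layer 3: {2}  total {0,2,6,7}
R = {0,2,6,7}

Answer: UNREACHABLE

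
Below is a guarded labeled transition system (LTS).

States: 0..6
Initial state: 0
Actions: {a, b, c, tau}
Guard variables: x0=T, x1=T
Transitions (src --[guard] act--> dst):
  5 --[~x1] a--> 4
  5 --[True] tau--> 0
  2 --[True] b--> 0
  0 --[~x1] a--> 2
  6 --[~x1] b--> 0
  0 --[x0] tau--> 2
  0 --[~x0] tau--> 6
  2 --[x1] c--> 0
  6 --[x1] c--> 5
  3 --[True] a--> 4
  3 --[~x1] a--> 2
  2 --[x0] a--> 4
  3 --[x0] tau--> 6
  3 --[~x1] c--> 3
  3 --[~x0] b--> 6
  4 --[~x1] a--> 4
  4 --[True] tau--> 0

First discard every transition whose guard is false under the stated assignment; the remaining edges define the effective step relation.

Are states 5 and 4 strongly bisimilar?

Bisimulation quotient by refinement:
  P[0] = {{0,1,2,3,4,5,6}}
  P[1] = {{0,4,5},{1},{2},{3},{6}}
  P[2] = {{0},{1},{2},{3},{4,5},{6}}
6 equivalence class(es) (converged in 3)
5∈{4,5}, 4∈{4,5}

Answer: BISIMILAR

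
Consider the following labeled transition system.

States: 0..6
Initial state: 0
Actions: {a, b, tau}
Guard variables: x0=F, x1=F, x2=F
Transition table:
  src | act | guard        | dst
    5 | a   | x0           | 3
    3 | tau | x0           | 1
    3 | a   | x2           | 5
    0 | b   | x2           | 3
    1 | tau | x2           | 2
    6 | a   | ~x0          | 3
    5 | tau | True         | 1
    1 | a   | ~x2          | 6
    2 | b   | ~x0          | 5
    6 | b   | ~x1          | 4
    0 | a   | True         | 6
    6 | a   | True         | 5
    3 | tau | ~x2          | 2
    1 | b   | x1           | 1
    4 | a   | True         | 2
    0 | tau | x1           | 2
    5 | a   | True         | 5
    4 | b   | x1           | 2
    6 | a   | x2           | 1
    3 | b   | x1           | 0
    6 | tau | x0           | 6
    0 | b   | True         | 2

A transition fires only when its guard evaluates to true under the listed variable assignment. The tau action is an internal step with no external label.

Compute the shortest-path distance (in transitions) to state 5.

Breadth-first toward 5:
  L0 = {0}
  L1 = {2,6}
  L2 = {3,4,5}
first hit 5 at d=2 via a·a

Answer: 2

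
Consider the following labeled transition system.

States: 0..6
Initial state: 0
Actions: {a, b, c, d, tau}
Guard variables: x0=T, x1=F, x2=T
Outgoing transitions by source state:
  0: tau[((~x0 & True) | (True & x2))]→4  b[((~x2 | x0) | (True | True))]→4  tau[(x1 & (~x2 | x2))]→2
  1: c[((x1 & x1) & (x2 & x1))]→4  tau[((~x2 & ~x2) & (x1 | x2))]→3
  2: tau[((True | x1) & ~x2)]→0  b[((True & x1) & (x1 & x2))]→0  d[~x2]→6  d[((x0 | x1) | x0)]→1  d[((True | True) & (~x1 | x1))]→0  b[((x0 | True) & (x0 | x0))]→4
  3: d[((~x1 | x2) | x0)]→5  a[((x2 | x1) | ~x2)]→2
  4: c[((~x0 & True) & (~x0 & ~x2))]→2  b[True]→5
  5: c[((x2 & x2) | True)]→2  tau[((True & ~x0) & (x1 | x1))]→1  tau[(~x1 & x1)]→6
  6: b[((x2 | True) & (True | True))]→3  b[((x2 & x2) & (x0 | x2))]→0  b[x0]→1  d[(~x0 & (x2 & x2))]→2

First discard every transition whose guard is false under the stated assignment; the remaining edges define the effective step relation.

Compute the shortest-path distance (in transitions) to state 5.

Answer: 2

Trace:
Layered search for 5:
  L0 = {0}
  L1 = {4}
  L2 = {5}
first hit 5 at d=2 via b·b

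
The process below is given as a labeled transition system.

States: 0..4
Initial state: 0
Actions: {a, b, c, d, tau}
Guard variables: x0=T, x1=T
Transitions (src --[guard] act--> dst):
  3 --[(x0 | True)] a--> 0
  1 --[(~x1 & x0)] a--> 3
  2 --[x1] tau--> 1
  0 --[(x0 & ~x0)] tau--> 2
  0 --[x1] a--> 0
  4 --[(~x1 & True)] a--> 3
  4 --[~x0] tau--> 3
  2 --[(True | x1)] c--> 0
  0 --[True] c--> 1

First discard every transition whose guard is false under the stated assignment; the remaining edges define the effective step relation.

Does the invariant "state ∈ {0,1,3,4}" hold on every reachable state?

Inv-set: {0,1,3,4}
Reachable = {0,1}
  0: ok
  1: ok

Answer: INVARIANT HOLDS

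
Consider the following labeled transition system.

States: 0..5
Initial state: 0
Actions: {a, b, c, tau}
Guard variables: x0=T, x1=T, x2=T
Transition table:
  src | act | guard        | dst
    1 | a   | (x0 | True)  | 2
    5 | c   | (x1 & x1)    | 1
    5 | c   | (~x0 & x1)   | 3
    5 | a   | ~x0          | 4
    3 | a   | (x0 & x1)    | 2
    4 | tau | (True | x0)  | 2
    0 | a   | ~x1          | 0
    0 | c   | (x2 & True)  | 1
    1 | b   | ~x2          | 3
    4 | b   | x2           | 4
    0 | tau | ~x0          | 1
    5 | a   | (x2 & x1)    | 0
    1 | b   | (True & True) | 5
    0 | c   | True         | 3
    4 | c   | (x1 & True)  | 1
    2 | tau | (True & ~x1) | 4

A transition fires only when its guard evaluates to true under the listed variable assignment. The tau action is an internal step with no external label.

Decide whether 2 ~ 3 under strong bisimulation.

Answer: NOT BISIMILAR

Trace:
Refine partition for ~:
  P[0] = {{0,1,2,3,4,5}}
  P[1] = {{0},{1},{2},{3},{4},{5}}
Fixed point at round 2; 6 class(es).
class of 2: {2}; class of 3: {3}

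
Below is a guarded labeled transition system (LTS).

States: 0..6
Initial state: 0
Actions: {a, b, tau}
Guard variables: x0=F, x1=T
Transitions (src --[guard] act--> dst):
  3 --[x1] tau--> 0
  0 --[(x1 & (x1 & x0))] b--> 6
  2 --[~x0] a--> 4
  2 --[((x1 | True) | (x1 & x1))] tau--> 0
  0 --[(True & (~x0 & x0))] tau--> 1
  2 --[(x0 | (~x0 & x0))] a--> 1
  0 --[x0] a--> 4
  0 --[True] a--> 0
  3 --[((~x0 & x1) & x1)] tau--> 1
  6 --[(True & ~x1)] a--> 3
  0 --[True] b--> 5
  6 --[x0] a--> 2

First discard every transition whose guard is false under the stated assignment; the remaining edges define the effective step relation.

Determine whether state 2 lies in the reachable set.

6 transition(s) survive guard evaluation.
depth 0: {0}
depth 1: {5}  cumulative {0,5}
Reach set: {0,5}

Answer: UNREACHABLE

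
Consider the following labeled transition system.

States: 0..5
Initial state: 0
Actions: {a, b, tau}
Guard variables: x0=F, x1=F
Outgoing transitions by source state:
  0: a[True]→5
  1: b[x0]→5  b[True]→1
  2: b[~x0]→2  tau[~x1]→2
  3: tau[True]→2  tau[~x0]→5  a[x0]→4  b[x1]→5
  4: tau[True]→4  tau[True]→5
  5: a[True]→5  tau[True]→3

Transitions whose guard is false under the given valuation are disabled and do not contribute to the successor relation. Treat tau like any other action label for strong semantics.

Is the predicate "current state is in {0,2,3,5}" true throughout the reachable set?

Answer: INVARIANT HOLDS

Trace:
Safe = {0,2,3,5}
Reach set: {0,2,3,5}
  0: safe
  2: safe
  3: safe
  5: safe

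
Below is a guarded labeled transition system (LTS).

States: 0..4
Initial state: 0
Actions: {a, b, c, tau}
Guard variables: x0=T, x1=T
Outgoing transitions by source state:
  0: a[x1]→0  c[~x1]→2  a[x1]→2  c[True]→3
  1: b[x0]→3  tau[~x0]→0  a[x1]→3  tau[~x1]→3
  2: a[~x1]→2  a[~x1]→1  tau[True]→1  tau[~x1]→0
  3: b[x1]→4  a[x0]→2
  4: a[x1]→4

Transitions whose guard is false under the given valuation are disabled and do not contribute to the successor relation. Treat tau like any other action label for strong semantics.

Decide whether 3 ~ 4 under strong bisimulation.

Compute ~ classes (split until stable):
  round 0: {{0,1,2,3,4}}
  round 1: {{0},{1,3},{2},{4}}
  round 2: {{0},{1},{2},{3},{4}}
5 equivalence class(es) (converged in 3)
[3]={3}  [4]={4}

Answer: NOT BISIMILAR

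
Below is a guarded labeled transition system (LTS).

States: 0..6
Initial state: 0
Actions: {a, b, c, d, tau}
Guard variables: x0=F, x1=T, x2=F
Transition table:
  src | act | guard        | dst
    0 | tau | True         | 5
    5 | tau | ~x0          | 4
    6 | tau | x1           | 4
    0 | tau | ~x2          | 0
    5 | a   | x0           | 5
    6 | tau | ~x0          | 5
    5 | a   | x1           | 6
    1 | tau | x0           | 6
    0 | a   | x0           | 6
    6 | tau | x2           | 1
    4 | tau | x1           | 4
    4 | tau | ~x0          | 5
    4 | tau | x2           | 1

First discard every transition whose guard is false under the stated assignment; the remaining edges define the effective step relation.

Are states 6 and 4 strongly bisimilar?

Compute ~ classes (split until stable):
  P[0] = {{0,1,2,3,4,5,6}}
  P[1] = {{0,4,6},{1,2,3},{5}}
stable after 2 split(s): 3 block(s)
class of 6: {0,4,6}; class of 4: {0,4,6}

Answer: BISIMILAR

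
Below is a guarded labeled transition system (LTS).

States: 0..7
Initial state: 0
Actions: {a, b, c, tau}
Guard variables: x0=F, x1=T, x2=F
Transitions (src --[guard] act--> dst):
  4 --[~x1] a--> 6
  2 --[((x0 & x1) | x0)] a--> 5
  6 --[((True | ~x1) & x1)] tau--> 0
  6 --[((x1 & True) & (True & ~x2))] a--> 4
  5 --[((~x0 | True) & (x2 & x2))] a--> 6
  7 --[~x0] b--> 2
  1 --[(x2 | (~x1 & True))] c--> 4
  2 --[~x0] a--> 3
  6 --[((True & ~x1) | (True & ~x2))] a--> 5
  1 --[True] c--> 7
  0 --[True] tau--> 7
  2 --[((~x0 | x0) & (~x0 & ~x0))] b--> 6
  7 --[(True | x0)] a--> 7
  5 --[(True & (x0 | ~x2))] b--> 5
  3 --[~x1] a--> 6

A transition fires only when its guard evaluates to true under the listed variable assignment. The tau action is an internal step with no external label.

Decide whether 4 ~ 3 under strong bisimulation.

Refine partition for ~:
  P[0] = {{0,1,2,3,4,5,6,7}}
  P[1] = {{0},{1},{2,7},{3,4},{5},{6}}
  P[2] = {{0},{1},{2},{3,4},{5},{6},{7}}
Fixed point at round 3; 7 class(es).
class of 4: {3,4}; class of 3: {3,4}

Answer: BISIMILAR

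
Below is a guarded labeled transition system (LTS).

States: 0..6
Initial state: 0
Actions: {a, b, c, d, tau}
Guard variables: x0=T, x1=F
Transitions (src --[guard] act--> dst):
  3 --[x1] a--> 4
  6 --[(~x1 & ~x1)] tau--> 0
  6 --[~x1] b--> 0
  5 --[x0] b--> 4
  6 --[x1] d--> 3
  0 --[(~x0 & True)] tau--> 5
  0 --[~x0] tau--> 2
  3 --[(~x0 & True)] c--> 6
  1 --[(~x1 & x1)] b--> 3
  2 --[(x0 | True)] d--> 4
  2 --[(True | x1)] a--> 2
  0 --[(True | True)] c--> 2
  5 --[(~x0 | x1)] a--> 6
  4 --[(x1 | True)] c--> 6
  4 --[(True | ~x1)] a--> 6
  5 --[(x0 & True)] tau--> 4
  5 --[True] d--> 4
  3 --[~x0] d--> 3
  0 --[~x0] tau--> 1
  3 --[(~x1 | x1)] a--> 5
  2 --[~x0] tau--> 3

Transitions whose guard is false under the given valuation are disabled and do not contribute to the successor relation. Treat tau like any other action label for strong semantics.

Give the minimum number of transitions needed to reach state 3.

Answer: UNREACHABLE

Analysis:
BFS to 3:
  depth 0: {0}
  depth 1: {2}
  depth 2: {4}
  depth 3: {6}
3 never appears.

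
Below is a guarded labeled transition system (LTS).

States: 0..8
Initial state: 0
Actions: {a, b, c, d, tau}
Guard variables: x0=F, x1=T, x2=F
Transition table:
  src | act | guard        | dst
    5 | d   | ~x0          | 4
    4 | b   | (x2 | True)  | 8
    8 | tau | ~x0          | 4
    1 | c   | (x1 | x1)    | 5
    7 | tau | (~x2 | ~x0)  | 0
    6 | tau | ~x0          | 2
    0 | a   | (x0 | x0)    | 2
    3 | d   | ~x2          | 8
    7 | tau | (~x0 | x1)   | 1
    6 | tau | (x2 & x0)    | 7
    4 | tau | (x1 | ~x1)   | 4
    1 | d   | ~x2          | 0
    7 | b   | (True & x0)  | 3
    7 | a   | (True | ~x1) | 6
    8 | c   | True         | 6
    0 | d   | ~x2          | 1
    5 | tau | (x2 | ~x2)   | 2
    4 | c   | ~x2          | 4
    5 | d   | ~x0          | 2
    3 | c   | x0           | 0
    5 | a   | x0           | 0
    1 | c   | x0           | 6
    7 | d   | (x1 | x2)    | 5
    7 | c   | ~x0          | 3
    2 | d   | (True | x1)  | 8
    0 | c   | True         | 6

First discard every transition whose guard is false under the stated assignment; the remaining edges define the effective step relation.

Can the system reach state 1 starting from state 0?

Answer: REACHABLE

Analysis:
20 transition(s) survive guard evaluation.
L0 = {0}
L1 = {1,6}  now seen {0,1,6}
L2 = {2,5}  now seen {0,1,2,5,6}
L3 = {4,8}  now seen {0,1,2,4,5,6,8}
R = {0,1,2,4,5,6,8}
witness 1: d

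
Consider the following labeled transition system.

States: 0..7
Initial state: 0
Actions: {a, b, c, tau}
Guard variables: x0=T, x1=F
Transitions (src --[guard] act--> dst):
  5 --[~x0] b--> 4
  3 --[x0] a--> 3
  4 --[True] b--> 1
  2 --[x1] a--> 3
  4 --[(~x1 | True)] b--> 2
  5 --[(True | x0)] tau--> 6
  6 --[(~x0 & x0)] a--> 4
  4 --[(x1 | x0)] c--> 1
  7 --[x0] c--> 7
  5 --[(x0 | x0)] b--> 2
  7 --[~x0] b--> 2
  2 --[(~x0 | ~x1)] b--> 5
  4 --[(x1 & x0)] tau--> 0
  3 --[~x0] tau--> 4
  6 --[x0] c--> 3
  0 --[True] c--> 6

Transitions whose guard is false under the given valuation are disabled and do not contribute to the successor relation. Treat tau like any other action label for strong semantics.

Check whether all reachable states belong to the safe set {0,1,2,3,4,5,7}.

Inv-set: {0,1,2,3,4,5,7}
R = {0,3,6}
  0: safe
  3: safe
  6: outside
counterexample path to 6: c

Answer: INVARIANT VIOLATED at state 6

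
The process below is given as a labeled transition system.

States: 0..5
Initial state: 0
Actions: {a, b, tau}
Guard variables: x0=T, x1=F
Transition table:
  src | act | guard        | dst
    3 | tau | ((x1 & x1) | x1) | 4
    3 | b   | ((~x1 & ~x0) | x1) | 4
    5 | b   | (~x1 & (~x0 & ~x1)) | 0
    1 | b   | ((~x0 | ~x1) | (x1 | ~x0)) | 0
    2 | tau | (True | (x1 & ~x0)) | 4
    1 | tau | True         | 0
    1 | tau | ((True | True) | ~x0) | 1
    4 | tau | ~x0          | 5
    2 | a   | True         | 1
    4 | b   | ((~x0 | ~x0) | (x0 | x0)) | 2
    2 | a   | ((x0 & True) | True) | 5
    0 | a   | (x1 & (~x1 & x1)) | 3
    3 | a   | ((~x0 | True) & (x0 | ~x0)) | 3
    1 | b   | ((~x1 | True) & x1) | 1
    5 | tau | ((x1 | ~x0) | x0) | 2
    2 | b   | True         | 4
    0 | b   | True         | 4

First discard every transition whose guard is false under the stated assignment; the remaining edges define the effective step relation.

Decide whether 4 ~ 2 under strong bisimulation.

Answer: NOT BISIMILAR

Trace:
Refine partition for ~:
  π0 = {{0,1,2,3,4,5}}
  π1 = {{0,4},{1},{2},{3},{5}}
  π2 = {{0},{1},{2},{3},{4},{5}}
Fixed point at round 3; 6 class(es).
class of 4: {4}; class of 2: {2}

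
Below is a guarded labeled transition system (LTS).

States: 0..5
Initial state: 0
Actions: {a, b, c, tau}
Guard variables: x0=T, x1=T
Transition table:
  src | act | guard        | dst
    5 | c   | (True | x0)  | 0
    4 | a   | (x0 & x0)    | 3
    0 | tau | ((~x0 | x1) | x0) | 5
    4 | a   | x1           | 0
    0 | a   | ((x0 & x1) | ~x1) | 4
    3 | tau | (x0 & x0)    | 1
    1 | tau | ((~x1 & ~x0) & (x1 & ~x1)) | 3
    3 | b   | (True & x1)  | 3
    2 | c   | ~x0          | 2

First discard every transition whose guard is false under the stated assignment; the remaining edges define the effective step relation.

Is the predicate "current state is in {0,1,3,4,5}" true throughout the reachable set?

Allowed set {0,1,3,4,5}
Reachable = {0,1,3,4,5}
  0: safe
  1: safe
  3: safe
  4: safe
  5: safe

Answer: INVARIANT HOLDS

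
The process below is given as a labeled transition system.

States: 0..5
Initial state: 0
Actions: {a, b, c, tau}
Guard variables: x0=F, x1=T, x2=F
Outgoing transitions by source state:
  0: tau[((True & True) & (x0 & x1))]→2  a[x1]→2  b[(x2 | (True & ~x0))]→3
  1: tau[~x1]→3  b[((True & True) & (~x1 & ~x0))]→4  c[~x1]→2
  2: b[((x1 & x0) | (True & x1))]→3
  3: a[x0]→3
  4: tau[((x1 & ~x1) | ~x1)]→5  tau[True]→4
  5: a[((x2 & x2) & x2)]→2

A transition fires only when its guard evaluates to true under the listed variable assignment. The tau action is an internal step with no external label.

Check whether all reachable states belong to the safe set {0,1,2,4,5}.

Safe = {0,1,2,4,5}
R = {0,2,3}
  0: safe
  2: safe
  3: VIOLATES
witness against invariant: b → 3

Answer: INVARIANT VIOLATED at state 3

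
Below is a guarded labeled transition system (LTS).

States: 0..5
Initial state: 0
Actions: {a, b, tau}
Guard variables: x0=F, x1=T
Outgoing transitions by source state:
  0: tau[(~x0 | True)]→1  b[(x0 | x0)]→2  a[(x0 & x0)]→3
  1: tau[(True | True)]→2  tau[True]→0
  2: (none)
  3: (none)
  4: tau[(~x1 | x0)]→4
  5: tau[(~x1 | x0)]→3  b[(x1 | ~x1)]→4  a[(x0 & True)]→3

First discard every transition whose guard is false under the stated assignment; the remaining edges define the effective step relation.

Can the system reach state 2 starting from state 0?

Answer: REACHABLE

Analysis:
Guard filter leaves 4 enabled edge(s).
Layer 0: {0}
Layer 1: {1}  total {0,1}
Layer 2: {2}  total {0,1,2}
Reach set: {0,1,2}
Path to 2: tau·tau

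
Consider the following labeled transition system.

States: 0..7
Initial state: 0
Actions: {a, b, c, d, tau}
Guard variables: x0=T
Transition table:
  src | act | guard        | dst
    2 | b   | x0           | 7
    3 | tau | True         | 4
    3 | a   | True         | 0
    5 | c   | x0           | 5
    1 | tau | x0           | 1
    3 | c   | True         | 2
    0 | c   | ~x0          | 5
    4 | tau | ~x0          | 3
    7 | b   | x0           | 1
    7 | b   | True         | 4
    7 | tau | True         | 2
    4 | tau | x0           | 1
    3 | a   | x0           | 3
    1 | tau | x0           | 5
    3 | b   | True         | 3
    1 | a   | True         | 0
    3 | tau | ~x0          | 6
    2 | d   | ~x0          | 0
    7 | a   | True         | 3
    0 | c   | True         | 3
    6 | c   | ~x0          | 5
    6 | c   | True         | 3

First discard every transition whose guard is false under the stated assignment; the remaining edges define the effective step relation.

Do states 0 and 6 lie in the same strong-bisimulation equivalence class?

Answer: BISIMILAR

Analysis:
Bisimulation quotient by refinement:
  π0 = {{0,1,2,3,4,5,6,7}}
  π1 = {{0,5,6},{1},{2},{3},{4},{7}}
  π2 = {{0,6},{1},{2},{3},{4},{5},{7}}
7 equivalence class(es) (converged in 3)
[0]={0,6}  [6]={0,6}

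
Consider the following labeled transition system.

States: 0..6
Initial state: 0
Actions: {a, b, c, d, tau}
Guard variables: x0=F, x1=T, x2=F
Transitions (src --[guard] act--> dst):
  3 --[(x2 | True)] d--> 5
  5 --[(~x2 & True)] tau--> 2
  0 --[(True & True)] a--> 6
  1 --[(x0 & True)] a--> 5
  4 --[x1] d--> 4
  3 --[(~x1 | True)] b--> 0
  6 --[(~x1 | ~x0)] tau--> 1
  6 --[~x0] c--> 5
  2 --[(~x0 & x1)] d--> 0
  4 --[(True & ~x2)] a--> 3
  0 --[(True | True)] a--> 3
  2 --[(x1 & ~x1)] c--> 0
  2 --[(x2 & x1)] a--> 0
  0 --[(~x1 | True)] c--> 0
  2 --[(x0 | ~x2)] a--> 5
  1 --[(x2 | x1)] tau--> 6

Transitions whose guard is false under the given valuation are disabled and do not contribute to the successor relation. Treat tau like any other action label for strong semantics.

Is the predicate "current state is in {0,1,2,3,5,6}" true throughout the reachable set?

Safe = {0,1,2,3,5,6}
Reach set: {0,1,2,3,5,6}
  0: ✓
  1: ✓
  2: ✓
  3: ✓
  5: ✓
  6: ✓

Answer: INVARIANT HOLDS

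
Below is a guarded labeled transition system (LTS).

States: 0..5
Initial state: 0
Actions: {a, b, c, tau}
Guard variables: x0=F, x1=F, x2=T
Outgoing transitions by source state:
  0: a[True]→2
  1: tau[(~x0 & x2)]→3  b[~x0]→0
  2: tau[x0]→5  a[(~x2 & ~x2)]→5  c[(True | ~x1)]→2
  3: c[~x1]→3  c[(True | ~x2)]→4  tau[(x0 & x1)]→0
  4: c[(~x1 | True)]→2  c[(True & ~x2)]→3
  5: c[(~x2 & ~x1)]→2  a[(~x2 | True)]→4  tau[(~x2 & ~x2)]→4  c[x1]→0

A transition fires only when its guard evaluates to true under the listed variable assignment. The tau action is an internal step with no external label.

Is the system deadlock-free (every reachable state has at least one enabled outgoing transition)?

Answer: DEADLOCK-FREE

Trace:
Reachable = {0,2}
  0: a→2  [1 out]
  2: c→2  [1 out]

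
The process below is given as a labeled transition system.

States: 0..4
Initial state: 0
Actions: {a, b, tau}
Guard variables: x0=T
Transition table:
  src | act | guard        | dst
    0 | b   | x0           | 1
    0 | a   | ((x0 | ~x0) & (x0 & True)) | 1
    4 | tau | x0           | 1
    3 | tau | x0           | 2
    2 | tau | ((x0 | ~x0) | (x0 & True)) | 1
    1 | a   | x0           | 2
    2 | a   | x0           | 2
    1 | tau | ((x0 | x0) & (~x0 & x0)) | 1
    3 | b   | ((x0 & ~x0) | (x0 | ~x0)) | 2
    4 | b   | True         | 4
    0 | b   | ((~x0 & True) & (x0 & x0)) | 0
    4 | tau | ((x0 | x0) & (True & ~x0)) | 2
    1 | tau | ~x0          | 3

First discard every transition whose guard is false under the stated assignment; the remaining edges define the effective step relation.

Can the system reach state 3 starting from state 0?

9 transition(s) survive guard evaluation.
Layer 0: {0}
Layer 1: {1}  total {0,1}
Layer 2: {2}  total {0,1,2}
Reachable = {0,1,2}

Answer: UNREACHABLE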